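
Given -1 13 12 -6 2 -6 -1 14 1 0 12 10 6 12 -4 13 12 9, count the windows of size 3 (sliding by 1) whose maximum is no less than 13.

8

-1 13 12 → max 13  ≥ 13 ✓
13 12 -6 → max 13  ≥ 13 ✓
12 -6 2 → max 12
-6 2 -6 → max 2
2 -6 -1 → max 2
-6 -1 14 → max 14  ≥ 13 ✓
-1 14 1 → max 14  ≥ 13 ✓
14 1 0 → max 14  ≥ 13 ✓
1 0 12 → max 12
0 12 10 → max 12
12 10 6 → max 12
10 6 12 → max 12
6 12 -4 → max 12
12 -4 13 → max 13  ≥ 13 ✓
-4 13 12 → max 13  ≥ 13 ✓
13 12 9 → max 13  ≥ 13 ✓
8 windows satisfy the condition.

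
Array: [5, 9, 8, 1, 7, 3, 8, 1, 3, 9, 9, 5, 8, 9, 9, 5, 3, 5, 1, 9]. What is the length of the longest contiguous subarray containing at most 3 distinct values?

[5] 1 distinct, len 1
[5, 9] 2 distinct, len 2
[5, 9, 8] 3 distinct, len 3
[9, 8, 1] 3 distinct, len 3
[8, 1, 7] 3 distinct, len 3
[1, 7, 3] 3 distinct, len 3
[7, 3, 8] 3 distinct, len 3
[3, 8, 1] 3 distinct, len 3
[3, 8, 1, 3] 3 distinct, len 4
[1, 3, 9] 3 distinct, len 3
[1, 3, 9, 9] 3 distinct, len 4
[3, 9, 9, 5] 3 distinct, len 4
[9, 9, 5, 8] 3 distinct, len 4
[9, 9, 5, 8, 9] 3 distinct, len 5
[9, 9, 5, 8, 9, 9] 3 distinct, len 6
[9, 9, 5, 8, 9, 9, 5] 3 distinct, len 7
[9, 9, 5, 3] 3 distinct, len 4
[9, 9, 5, 3, 5] 3 distinct, len 5
[5, 3, 5, 1] 3 distinct, len 4
[5, 1, 9] 3 distinct, len 3
Longest length with ≤3 distinct: 7.

7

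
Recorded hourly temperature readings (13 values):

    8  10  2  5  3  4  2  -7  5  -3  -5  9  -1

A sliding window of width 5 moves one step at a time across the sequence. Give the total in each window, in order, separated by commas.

8 10 2 5 3 → sum 28
10 2 5 3 4 → sum 24
2 5 3 4 2 → sum 16
5 3 4 2 -7 → sum 7
3 4 2 -7 5 → sum 7
4 2 -7 5 -3 → sum 1
2 -7 5 -3 -5 → sum -8
-7 5 -3 -5 9 → sum -1
5 -3 -5 9 -1 → sum 5

28, 24, 16, 7, 7, 1, -8, -1, 5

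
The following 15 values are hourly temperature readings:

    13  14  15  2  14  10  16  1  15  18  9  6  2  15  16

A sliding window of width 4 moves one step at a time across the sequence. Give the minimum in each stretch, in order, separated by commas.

(13, 14, 15, 2) → min 2
(14, 15, 2, 14) → min 2
(15, 2, 14, 10) → min 2
(2, 14, 10, 16) → min 2
(14, 10, 16, 1) → min 1
(10, 16, 1, 15) → min 1
(16, 1, 15, 18) → min 1
(1, 15, 18, 9) → min 1
(15, 18, 9, 6) → min 6
(18, 9, 6, 2) → min 2
(9, 6, 2, 15) → min 2
(6, 2, 15, 16) → min 2

2, 2, 2, 2, 1, 1, 1, 1, 6, 2, 2, 2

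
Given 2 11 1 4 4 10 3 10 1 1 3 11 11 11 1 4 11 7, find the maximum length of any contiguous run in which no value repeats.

[2] len 1
[2, 11] len 2
[2, 11, 1] len 3
[2, 11, 1, 4] len 4
[4] len 1
[4, 10] len 2
[4, 10, 3] len 3
[3, 10] len 2
[3, 10, 1] len 3
[1] len 1
[1, 3] len 2
[1, 3, 11] len 3
[11] len 1
[11] len 1
[11, 1] len 2
[11, 1, 4] len 3
[1, 4, 11] len 3
[1, 4, 11, 7] len 4
Longest all-distinct length: 4.

4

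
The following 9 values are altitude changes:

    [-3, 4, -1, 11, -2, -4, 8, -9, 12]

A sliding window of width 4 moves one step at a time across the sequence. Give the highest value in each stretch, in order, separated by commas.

Sliding a size-4 window across the 9 values:
[-3, 4, -1, 11] → max 11
[4, -1, 11, -2] → max 11
[-1, 11, -2, -4] → max 11
[11, -2, -4, 8] → max 11
[-2, -4, 8, -9] → max 8
[-4, 8, -9, 12] → max 12

11, 11, 11, 11, 8, 12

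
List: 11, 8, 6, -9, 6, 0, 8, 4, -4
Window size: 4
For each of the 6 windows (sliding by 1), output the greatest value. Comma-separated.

11 8 6 -9 → max 11
8 6 -9 6 → max 8
6 -9 6 0 → max 6
-9 6 0 8 → max 8
6 0 8 4 → max 8
0 8 4 -4 → max 8

11, 8, 6, 8, 8, 8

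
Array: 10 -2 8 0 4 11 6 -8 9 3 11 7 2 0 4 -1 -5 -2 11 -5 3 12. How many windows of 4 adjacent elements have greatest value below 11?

(10, -2, 8, 0) → max 10  < 11 ✓
(-2, 8, 0, 4) → max 8  < 11 ✓
(8, 0, 4, 11) → max 11
(0, 4, 11, 6) → max 11
(4, 11, 6, -8) → max 11
(11, 6, -8, 9) → max 11
(6, -8, 9, 3) → max 9  < 11 ✓
(-8, 9, 3, 11) → max 11
(9, 3, 11, 7) → max 11
(3, 11, 7, 2) → max 11
(11, 7, 2, 0) → max 11
(7, 2, 0, 4) → max 7  < 11 ✓
(2, 0, 4, -1) → max 4  < 11 ✓
(0, 4, -1, -5) → max 4  < 11 ✓
(4, -1, -5, -2) → max 4  < 11 ✓
(-1, -5, -2, 11) → max 11
(-5, -2, 11, -5) → max 11
(-2, 11, -5, 3) → max 11
(11, -5, 3, 12) → max 12
7 windows satisfy the condition.

7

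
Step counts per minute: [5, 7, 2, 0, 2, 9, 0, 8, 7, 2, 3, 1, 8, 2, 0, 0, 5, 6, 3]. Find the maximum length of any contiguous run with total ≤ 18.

7

[5] sum 5 len 1
[5, 7] sum 12 len 2
[5, 7, 2] sum 14 len 3
[5, 7, 2, 0] sum 14 len 4
[5, 7, 2, 0, 2] sum 16 len 5
[2, 0, 2, 9] sum 13 len 4
[2, 0, 2, 9, 0] sum 13 len 5
[9, 0, 8] sum 17 len 3
[0, 8, 7] sum 15 len 3
[0, 8, 7, 2] sum 17 len 4
[7, 2, 3] sum 12 len 3
[7, 2, 3, 1] sum 13 len 4
[2, 3, 1, 8] sum 14 len 4
[2, 3, 1, 8, 2] sum 16 len 5
[2, 3, 1, 8, 2, 0] sum 16 len 6
[2, 3, 1, 8, 2, 0, 0] sum 16 len 7
[1, 8, 2, 0, 0, 5] sum 16 len 6
[2, 0, 0, 5, 6] sum 13 len 5
[2, 0, 0, 5, 6, 3] sum 16 len 6
Longest length seen: 7.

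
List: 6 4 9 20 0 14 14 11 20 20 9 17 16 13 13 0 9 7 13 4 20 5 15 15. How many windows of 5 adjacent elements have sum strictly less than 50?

(6, 4, 9, 20, 0) → sum 39  < 50 ✓
(4, 9, 20, 0, 14) → sum 47  < 50 ✓
(9, 20, 0, 14, 14) → sum 57
(20, 0, 14, 14, 11) → sum 59
(0, 14, 14, 11, 20) → sum 59
(14, 14, 11, 20, 20) → sum 79
(14, 11, 20, 20, 9) → sum 74
(11, 20, 20, 9, 17) → sum 77
(20, 20, 9, 17, 16) → sum 82
(20, 9, 17, 16, 13) → sum 75
(9, 17, 16, 13, 13) → sum 68
(17, 16, 13, 13, 0) → sum 59
(16, 13, 13, 0, 9) → sum 51
(13, 13, 0, 9, 7) → sum 42  < 50 ✓
(13, 0, 9, 7, 13) → sum 42  < 50 ✓
(0, 9, 7, 13, 4) → sum 33  < 50 ✓
(9, 7, 13, 4, 20) → sum 53
(7, 13, 4, 20, 5) → sum 49  < 50 ✓
(13, 4, 20, 5, 15) → sum 57
(4, 20, 5, 15, 15) → sum 59
6 windows satisfy the condition.

6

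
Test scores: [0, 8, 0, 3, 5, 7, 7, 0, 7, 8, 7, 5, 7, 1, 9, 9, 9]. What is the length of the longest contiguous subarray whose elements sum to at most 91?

16

Extend to the right; shrink from the left whenever the sum exceeds 91:
→ 0: sum 0, len 1
→ 8: sum 8, len 2
→ 0: sum 8, len 3
→ 3: sum 11, len 4
→ 5: sum 16, len 5
→ 7: sum 23, len 6
→ 7: sum 30, len 7
→ 0: sum 30, len 8
→ 7: sum 37, len 9
→ 8: sum 45, len 10
→ 7: sum 52, len 11
→ 5: sum 57, len 12
→ 7: sum 64, len 13
→ 1: sum 65, len 14
→ 9: sum 74, len 15
→ 9: sum 83, len 16
→ 9 (dropped 0, 8): sum 84, len 15
Longest length seen: 16.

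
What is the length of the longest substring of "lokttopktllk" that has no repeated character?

[l] len 1
[l, o] len 2
[l, o, k] len 3
[l, o, k, t] len 4
[t] len 1
[t, o] len 2
[t, o, p] len 3
[t, o, p, k] len 4
[o, p, k, t] len 4
[o, p, k, t, l] len 5
[l] len 1
[l, k] len 2
Longest all-distinct length: 5.

5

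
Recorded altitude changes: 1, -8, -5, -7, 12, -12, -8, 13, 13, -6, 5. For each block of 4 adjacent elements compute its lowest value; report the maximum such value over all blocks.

-6

[1, -8, -5, -7] → min -8
[-8, -5, -7, 12] → min -8
[-5, -7, 12, -12] → min -12
[-7, 12, -12, -8] → min -12
[12, -12, -8, 13] → min -12
[-12, -8, 13, 13] → min -12
[-8, 13, 13, -6] → min -8
[13, 13, -6, 5] → min -6
Maximum of these is -6.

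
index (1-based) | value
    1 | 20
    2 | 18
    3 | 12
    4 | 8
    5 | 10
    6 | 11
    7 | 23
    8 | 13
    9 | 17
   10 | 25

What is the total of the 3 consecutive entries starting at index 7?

Elements at indices 7..9: 23, 13, 17
sum(23, 13, 17) = 53

53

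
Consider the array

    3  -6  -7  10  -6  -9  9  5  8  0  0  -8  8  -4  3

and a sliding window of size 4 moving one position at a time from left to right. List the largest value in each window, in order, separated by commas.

[3, -6, -7, 10] → max 10
[-6, -7, 10, -6] → max 10
[-7, 10, -6, -9] → max 10
[10, -6, -9, 9] → max 10
[-6, -9, 9, 5] → max 9
[-9, 9, 5, 8] → max 9
[9, 5, 8, 0] → max 9
[5, 8, 0, 0] → max 8
[8, 0, 0, -8] → max 8
[0, 0, -8, 8] → max 8
[0, -8, 8, -4] → max 8
[-8, 8, -4, 3] → max 8

10, 10, 10, 10, 9, 9, 9, 8, 8, 8, 8, 8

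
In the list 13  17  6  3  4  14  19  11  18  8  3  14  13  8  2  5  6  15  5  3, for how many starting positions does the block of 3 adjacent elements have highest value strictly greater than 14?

10

[13, 17, 6] → max 17  > 14 ✓
[17, 6, 3] → max 17  > 14 ✓
[6, 3, 4] → max 6
[3, 4, 14] → max 14
[4, 14, 19] → max 19  > 14 ✓
[14, 19, 11] → max 19  > 14 ✓
[19, 11, 18] → max 19  > 14 ✓
[11, 18, 8] → max 18  > 14 ✓
[18, 8, 3] → max 18  > 14 ✓
[8, 3, 14] → max 14
[3, 14, 13] → max 14
[14, 13, 8] → max 14
[13, 8, 2] → max 13
[8, 2, 5] → max 8
[2, 5, 6] → max 6
[5, 6, 15] → max 15  > 14 ✓
[6, 15, 5] → max 15  > 14 ✓
[15, 5, 3] → max 15  > 14 ✓
10 windows satisfy the condition.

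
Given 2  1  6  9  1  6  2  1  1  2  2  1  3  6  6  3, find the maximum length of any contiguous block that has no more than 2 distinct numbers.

6

add 2: window [2] (1 distinct), len 1
add 1: window [2, 1] (2 distinct), len 2
add 6: window [1, 6] (2 distinct), len 2
add 9: window [6, 9] (2 distinct), len 2
add 1: window [9, 1] (2 distinct), len 2
add 6: window [1, 6] (2 distinct), len 2
add 2: window [6, 2] (2 distinct), len 2
add 1: window [2, 1] (2 distinct), len 2
add 1: window [2, 1, 1] (2 distinct), len 3
add 2: window [2, 1, 1, 2] (2 distinct), len 4
add 2: window [2, 1, 1, 2, 2] (2 distinct), len 5
add 1: window [2, 1, 1, 2, 2, 1] (2 distinct), len 6
add 3: window [1, 3] (2 distinct), len 2
add 6: window [3, 6] (2 distinct), len 2
add 6: window [3, 6, 6] (2 distinct), len 3
add 3: window [3, 6, 6, 3] (2 distinct), len 4
Longest length with ≤2 distinct: 6.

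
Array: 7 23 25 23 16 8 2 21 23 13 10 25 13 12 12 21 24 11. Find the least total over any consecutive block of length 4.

47

Window sums for each of the 15 positions:
7 23 25 23 → sum 78
23 25 23 16 → sum 87
25 23 16 8 → sum 72
23 16 8 2 → sum 49
16 8 2 21 → sum 47
8 2 21 23 → sum 54
2 21 23 13 → sum 59
21 23 13 10 → sum 67
23 13 10 25 → sum 71
13 10 25 13 → sum 61
10 25 13 12 → sum 60
25 13 12 12 → sum 62
13 12 12 21 → sum 58
12 12 21 24 → sum 69
12 21 24 11 → sum 68
Least of these is 47.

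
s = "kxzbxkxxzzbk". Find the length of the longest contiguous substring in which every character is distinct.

4

[k] len 1
[k, x] len 2
[k, x, z] len 3
[k, x, z, b] len 4
[z, b, x] len 3
[z, b, x, k] len 4
[k, x] len 2
[x] len 1
[x, z] len 2
[z] len 1
[z, b] len 2
[z, b, k] len 3
Longest all-distinct length: 4.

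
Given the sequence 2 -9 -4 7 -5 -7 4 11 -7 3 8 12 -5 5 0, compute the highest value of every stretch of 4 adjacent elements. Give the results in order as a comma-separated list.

Sliding a size-4 window across the 15 values:
(2, -9, -4, 7) → max 7
(-9, -4, 7, -5) → max 7
(-4, 7, -5, -7) → max 7
(7, -5, -7, 4) → max 7
(-5, -7, 4, 11) → max 11
(-7, 4, 11, -7) → max 11
(4, 11, -7, 3) → max 11
(11, -7, 3, 8) → max 11
(-7, 3, 8, 12) → max 12
(3, 8, 12, -5) → max 12
(8, 12, -5, 5) → max 12
(12, -5, 5, 0) → max 12

7, 7, 7, 7, 11, 11, 11, 11, 12, 12, 12, 12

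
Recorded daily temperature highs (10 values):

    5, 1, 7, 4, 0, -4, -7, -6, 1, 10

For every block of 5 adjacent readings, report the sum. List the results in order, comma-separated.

(5, 1, 7, 4, 0) → sum 17
(1, 7, 4, 0, -4) → sum 8
(7, 4, 0, -4, -7) → sum 0
(4, 0, -4, -7, -6) → sum -13
(0, -4, -7, -6, 1) → sum -16
(-4, -7, -6, 1, 10) → sum -6

17, 8, 0, -13, -16, -6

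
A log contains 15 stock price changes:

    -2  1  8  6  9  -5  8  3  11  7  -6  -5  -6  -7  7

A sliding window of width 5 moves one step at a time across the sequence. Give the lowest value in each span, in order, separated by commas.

-2, -5, -5, -5, -5, -5, -6, -6, -6, -7, -7

(-2, 1, 8, 6, 9) → min -2
(1, 8, 6, 9, -5) → min -5
(8, 6, 9, -5, 8) → min -5
(6, 9, -5, 8, 3) → min -5
(9, -5, 8, 3, 11) → min -5
(-5, 8, 3, 11, 7) → min -5
(8, 3, 11, 7, -6) → min -6
(3, 11, 7, -6, -5) → min -6
(11, 7, -6, -5, -6) → min -6
(7, -6, -5, -6, -7) → min -7
(-6, -5, -6, -7, 7) → min -7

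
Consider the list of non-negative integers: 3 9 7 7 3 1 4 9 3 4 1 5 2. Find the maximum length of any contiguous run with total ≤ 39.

→ 3: sum 3, len 1
→ 9: sum 12, len 2
→ 7: sum 19, len 3
→ 7: sum 26, len 4
→ 3: sum 29, len 5
→ 1: sum 30, len 6
→ 4: sum 34, len 7
→ 9 (dropped 3, 9): sum 31, len 6
→ 3: sum 34, len 7
→ 4: sum 38, len 8
→ 1: sum 39, len 9
→ 5 (dropped 7): sum 37, len 9
→ 2: sum 39, len 10
Longest length seen: 10.

10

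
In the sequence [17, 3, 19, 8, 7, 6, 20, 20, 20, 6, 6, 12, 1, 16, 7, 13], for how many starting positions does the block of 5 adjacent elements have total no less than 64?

17 3 19 8 7 → sum 54
3 19 8 7 6 → sum 43
19 8 7 6 20 → sum 60
8 7 6 20 20 → sum 61
7 6 20 20 20 → sum 73  ≥ 64 ✓
6 20 20 20 6 → sum 72  ≥ 64 ✓
20 20 20 6 6 → sum 72  ≥ 64 ✓
20 20 6 6 12 → sum 64  ≥ 64 ✓
20 6 6 12 1 → sum 45
6 6 12 1 16 → sum 41
6 12 1 16 7 → sum 42
12 1 16 7 13 → sum 49
4 windows satisfy the condition.

4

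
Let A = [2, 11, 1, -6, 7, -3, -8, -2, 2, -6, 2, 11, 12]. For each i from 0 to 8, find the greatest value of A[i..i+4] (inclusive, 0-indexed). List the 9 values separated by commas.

11, 11, 7, 7, 7, 2, 2, 11, 12

Sliding a size-5 window across the 13 values:
2 11 1 -6 7 → max 11
11 1 -6 7 -3 → max 11
1 -6 7 -3 -8 → max 7
-6 7 -3 -8 -2 → max 7
7 -3 -8 -2 2 → max 7
-3 -8 -2 2 -6 → max 2
-8 -2 2 -6 2 → max 2
-2 2 -6 2 11 → max 11
2 -6 2 11 12 → max 12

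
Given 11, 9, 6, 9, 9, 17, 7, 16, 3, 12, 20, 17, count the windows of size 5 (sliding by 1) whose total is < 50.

(11, 9, 6, 9, 9) → sum 44  < 50 ✓
(9, 6, 9, 9, 17) → sum 50
(6, 9, 9, 17, 7) → sum 48  < 50 ✓
(9, 9, 17, 7, 16) → sum 58
(9, 17, 7, 16, 3) → sum 52
(17, 7, 16, 3, 12) → sum 55
(7, 16, 3, 12, 20) → sum 58
(16, 3, 12, 20, 17) → sum 68
2 windows satisfy the condition.

2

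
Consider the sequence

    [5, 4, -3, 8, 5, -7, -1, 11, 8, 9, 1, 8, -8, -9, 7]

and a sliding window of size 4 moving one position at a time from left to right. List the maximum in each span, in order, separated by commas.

(5, 4, -3, 8) → max 8
(4, -3, 8, 5) → max 8
(-3, 8, 5, -7) → max 8
(8, 5, -7, -1) → max 8
(5, -7, -1, 11) → max 11
(-7, -1, 11, 8) → max 11
(-1, 11, 8, 9) → max 11
(11, 8, 9, 1) → max 11
(8, 9, 1, 8) → max 9
(9, 1, 8, -8) → max 9
(1, 8, -8, -9) → max 8
(8, -8, -9, 7) → max 8

8, 8, 8, 8, 11, 11, 11, 11, 9, 9, 8, 8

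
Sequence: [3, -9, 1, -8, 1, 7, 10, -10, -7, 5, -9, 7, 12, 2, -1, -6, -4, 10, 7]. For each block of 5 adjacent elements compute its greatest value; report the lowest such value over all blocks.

3 -9 1 -8 1 → max 3
-9 1 -8 1 7 → max 7
1 -8 1 7 10 → max 10
-8 1 7 10 -10 → max 10
1 7 10 -10 -7 → max 10
7 10 -10 -7 5 → max 10
10 -10 -7 5 -9 → max 10
-10 -7 5 -9 7 → max 7
-7 5 -9 7 12 → max 12
5 -9 7 12 2 → max 12
-9 7 12 2 -1 → max 12
7 12 2 -1 -6 → max 12
12 2 -1 -6 -4 → max 12
2 -1 -6 -4 10 → max 10
-1 -6 -4 10 7 → max 10
Lowest of these is 3.

3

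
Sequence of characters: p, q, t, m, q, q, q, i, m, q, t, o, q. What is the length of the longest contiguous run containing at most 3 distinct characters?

7

add p: window [p] (1 distinct), len 1
add q: window [p, q] (2 distinct), len 2
add t: window [p, q, t] (3 distinct), len 3
add m: window [q, t, m] (3 distinct), len 3
add q: window [q, t, m, q] (3 distinct), len 4
add q: window [q, t, m, q, q] (3 distinct), len 5
add q: window [q, t, m, q, q, q] (3 distinct), len 6
add i: window [m, q, q, q, i] (3 distinct), len 5
add m: window [m, q, q, q, i, m] (3 distinct), len 6
add q: window [m, q, q, q, i, m, q] (3 distinct), len 7
add t: window [m, q, t] (3 distinct), len 3
add o: window [q, t, o] (3 distinct), len 3
add q: window [q, t, o, q] (3 distinct), len 4
Longest length with ≤3 distinct: 7.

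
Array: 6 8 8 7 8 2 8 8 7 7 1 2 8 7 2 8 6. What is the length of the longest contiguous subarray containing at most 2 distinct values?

Extend right; when distinct count exceeds 2, shrink from the left:
[6] 1 distinct, len 1
[6, 8] 2 distinct, len 2
[6, 8, 8] 2 distinct, len 3
[8, 8, 7] 2 distinct, len 3
[8, 8, 7, 8] 2 distinct, len 4
[8, 2] 2 distinct, len 2
[8, 2, 8] 2 distinct, len 3
[8, 2, 8, 8] 2 distinct, len 4
[8, 8, 7] 2 distinct, len 3
[8, 8, 7, 7] 2 distinct, len 4
[7, 7, 1] 2 distinct, len 3
[1, 2] 2 distinct, len 2
[2, 8] 2 distinct, len 2
[8, 7] 2 distinct, len 2
[7, 2] 2 distinct, len 2
[2, 8] 2 distinct, len 2
[8, 6] 2 distinct, len 2
Longest length with ≤2 distinct: 4.

4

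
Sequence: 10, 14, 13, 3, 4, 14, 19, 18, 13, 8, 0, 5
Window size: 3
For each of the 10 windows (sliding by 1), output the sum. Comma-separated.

Sliding a size-3 window across the 12 values:
(10, 14, 13) → sum 37
(14, 13, 3) → sum 30
(13, 3, 4) → sum 20
(3, 4, 14) → sum 21
(4, 14, 19) → sum 37
(14, 19, 18) → sum 51
(19, 18, 13) → sum 50
(18, 13, 8) → sum 39
(13, 8, 0) → sum 21
(8, 0, 5) → sum 13

37, 30, 20, 21, 37, 51, 50, 39, 21, 13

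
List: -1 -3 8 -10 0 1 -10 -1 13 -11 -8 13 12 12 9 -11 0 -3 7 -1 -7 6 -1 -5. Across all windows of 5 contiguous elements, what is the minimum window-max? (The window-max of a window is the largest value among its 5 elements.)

(-1, -3, 8, -10, 0) → max 8
(-3, 8, -10, 0, 1) → max 8
(8, -10, 0, 1, -10) → max 8
(-10, 0, 1, -10, -1) → max 1
(0, 1, -10, -1, 13) → max 13
(1, -10, -1, 13, -11) → max 13
(-10, -1, 13, -11, -8) → max 13
(-1, 13, -11, -8, 13) → max 13
(13, -11, -8, 13, 12) → max 13
(-11, -8, 13, 12, 12) → max 13
(-8, 13, 12, 12, 9) → max 13
(13, 12, 12, 9, -11) → max 13
(12, 12, 9, -11, 0) → max 12
(12, 9, -11, 0, -3) → max 12
(9, -11, 0, -3, 7) → max 9
(-11, 0, -3, 7, -1) → max 7
(0, -3, 7, -1, -7) → max 7
(-3, 7, -1, -7, 6) → max 7
(7, -1, -7, 6, -1) → max 7
(-1, -7, 6, -1, -5) → max 6
Minimum of these is 1.

1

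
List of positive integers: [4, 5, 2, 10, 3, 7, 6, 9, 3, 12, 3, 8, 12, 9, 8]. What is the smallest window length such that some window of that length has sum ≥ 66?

add 4: running sum 4 < 66
add 5: running sum 9 < 66
add 2: running sum 11 < 66
add 10: running sum 21 < 66
add 3: running sum 24 < 66
add 7: running sum 31 < 66
add 6: running sum 37 < 66
add 9: running sum 46 < 66
add 3: running sum 49 < 66
add 12: running sum 61 < 66
add 3: running sum 64 < 66
add 8: shortest ending here [5, 2, 10, 3, 7, 6, 9, 3, 12, 3, 8] sum 68, len 11
add 12: shortest ending here [10, 3, 7, 6, 9, 3, 12, 3, 8, 12] sum 73, len 10
add 9: shortest ending here [7, 6, 9, 3, 12, 3, 8, 12, 9] sum 69, len 9
add 8: shortest ending here [6, 9, 3, 12, 3, 8, 12, 9, 8] sum 70, len 9
Shortest qualifying length: 9.

9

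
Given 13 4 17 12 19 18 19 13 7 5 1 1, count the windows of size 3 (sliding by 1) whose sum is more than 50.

1

13 4 17 → sum 34
4 17 12 → sum 33
17 12 19 → sum 48
12 19 18 → sum 49
19 18 19 → sum 56  > 50 ✓
18 19 13 → sum 50
19 13 7 → sum 39
13 7 5 → sum 25
7 5 1 → sum 13
5 1 1 → sum 7
1 window satisfy the condition.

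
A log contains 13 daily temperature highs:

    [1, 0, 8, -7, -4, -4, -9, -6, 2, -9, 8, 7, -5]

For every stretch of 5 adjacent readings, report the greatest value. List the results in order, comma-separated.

8, 8, 8, -4, 2, 2, 8, 8, 8

[1, 0, 8, -7, -4] → max 8
[0, 8, -7, -4, -4] → max 8
[8, -7, -4, -4, -9] → max 8
[-7, -4, -4, -9, -6] → max -4
[-4, -4, -9, -6, 2] → max 2
[-4, -9, -6, 2, -9] → max 2
[-9, -6, 2, -9, 8] → max 8
[-6, 2, -9, 8, 7] → max 8
[2, -9, 8, 7, -5] → max 8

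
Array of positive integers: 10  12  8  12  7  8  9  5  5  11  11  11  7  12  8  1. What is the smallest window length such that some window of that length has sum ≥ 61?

add 10: running sum 10 < 61
add 12: running sum 22 < 61
add 8: running sum 30 < 61
add 12: running sum 42 < 61
add 7: running sum 49 < 61
add 8: running sum 57 < 61
end 6: [10, 12, 8, 12, 7, 8, 9] sum 66, len 7
end 7: [12, 8, 12, 7, 8, 9, 5] sum 61, len 7
end 8: [12, 8, 12, 7, 8, 9, 5, 5] sum 66, len 8
end 9: [8, 12, 7, 8, 9, 5, 5, 11] sum 65, len 8
end 10: [12, 7, 8, 9, 5, 5, 11, 11] sum 68, len 8
end 11: [7, 8, 9, 5, 5, 11, 11, 11] sum 67, len 8
end 12: [8, 9, 5, 5, 11, 11, 11, 7] sum 67, len 8
end 13: [5, 5, 11, 11, 11, 7, 12] sum 62, len 7
end 14: [5, 11, 11, 11, 7, 12, 8] sum 65, len 7
end 15: [11, 11, 11, 7, 12, 8, 1] sum 61, len 7
Shortest qualifying length: 7.

7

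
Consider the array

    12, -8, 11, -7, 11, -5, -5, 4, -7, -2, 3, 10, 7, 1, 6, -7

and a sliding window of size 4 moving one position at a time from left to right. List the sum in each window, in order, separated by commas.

Sliding a size-4 window across the 16 values:
12 -8 11 -7 → sum 8
-8 11 -7 11 → sum 7
11 -7 11 -5 → sum 10
-7 11 -5 -5 → sum -6
11 -5 -5 4 → sum 5
-5 -5 4 -7 → sum -13
-5 4 -7 -2 → sum -10
4 -7 -2 3 → sum -2
-7 -2 3 10 → sum 4
-2 3 10 7 → sum 18
3 10 7 1 → sum 21
10 7 1 6 → sum 24
7 1 6 -7 → sum 7

8, 7, 10, -6, 5, -13, -10, -2, 4, 18, 21, 24, 7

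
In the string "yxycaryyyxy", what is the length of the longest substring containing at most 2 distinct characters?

[y] 1 distinct, len 1
[y, x] 2 distinct, len 2
[y, x, y] 2 distinct, len 3
[y, c] 2 distinct, len 2
[c, a] 2 distinct, len 2
[a, r] 2 distinct, len 2
[r, y] 2 distinct, len 2
[r, y, y] 2 distinct, len 3
[r, y, y, y] 2 distinct, len 4
[y, y, y, x] 2 distinct, len 4
[y, y, y, x, y] 2 distinct, len 5
Longest length with ≤2 distinct: 5.

5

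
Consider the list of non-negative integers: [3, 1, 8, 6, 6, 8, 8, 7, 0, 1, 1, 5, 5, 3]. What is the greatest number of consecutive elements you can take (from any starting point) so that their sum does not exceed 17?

→ 3: sum 3, len 1
→ 1: sum 4, len 2
→ 8: sum 12, len 3
→ 6 (dropped 3): sum 15, len 3
→ 6 (dropped 1, 8): sum 12, len 2
→ 8 (dropped 6): sum 14, len 2
→ 8 (dropped 6): sum 16, len 2
→ 7 (dropped 8): sum 15, len 2
→ 0: sum 15, len 3
→ 1: sum 16, len 4
→ 1: sum 17, len 5
→ 5 (dropped 8): sum 14, len 5
→ 5 (dropped 7): sum 12, len 5
→ 3: sum 15, len 6
Longest length seen: 6.

6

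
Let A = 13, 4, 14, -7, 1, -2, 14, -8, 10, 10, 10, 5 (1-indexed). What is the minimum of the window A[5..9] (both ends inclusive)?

-8

Elements at indices 5..9: 1, -2, 14, -8, 10
min(1, -2, 14, -8, 10) = -8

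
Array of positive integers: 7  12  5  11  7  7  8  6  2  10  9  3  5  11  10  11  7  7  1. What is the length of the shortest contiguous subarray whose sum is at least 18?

add 7: running sum 7 < 18
end 1: [7, 12] sum 19, len 2
end 2: [7, 12, 5] sum 24, len 3
end 3: [12, 5, 11] sum 28, len 3
end 4: [11, 7] sum 18, len 2
end 5: [11, 7, 7] sum 25, len 3
end 6: [7, 7, 8] sum 22, len 3
end 7: [7, 8, 6] sum 21, len 3
end 8: [7, 8, 6, 2] sum 23, len 4
end 9: [6, 2, 10] sum 18, len 3
end 10: [10, 9] sum 19, len 2
end 11: [10, 9, 3] sum 22, len 3
end 12: [10, 9, 3, 5] sum 27, len 4
end 13: [3, 5, 11] sum 19, len 3
end 14: [11, 10] sum 21, len 2
end 15: [10, 11] sum 21, len 2
end 16: [11, 7] sum 18, len 2
end 17: [11, 7, 7] sum 25, len 3
end 18: [11, 7, 7, 1] sum 26, len 4
Shortest qualifying length: 2.

2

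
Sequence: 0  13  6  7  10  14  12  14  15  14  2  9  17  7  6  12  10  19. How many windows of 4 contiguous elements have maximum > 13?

[0, 13, 6, 7] → max 13
[13, 6, 7, 10] → max 13
[6, 7, 10, 14] → max 14  > 13 ✓
[7, 10, 14, 12] → max 14  > 13 ✓
[10, 14, 12, 14] → max 14  > 13 ✓
[14, 12, 14, 15] → max 15  > 13 ✓
[12, 14, 15, 14] → max 15  > 13 ✓
[14, 15, 14, 2] → max 15  > 13 ✓
[15, 14, 2, 9] → max 15  > 13 ✓
[14, 2, 9, 17] → max 17  > 13 ✓
[2, 9, 17, 7] → max 17  > 13 ✓
[9, 17, 7, 6] → max 17  > 13 ✓
[17, 7, 6, 12] → max 17  > 13 ✓
[7, 6, 12, 10] → max 12
[6, 12, 10, 19] → max 19  > 13 ✓
12 windows satisfy the condition.

12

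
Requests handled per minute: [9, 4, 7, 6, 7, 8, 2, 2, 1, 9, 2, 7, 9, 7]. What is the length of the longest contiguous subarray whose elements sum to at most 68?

Extend to the right; shrink from the left whenever the sum exceeds 68:
→ 9: sum 9, len 1
→ 4: sum 13, len 2
→ 7: sum 20, len 3
→ 6: sum 26, len 4
→ 7: sum 33, len 5
→ 8: sum 41, len 6
→ 2: sum 43, len 7
→ 2: sum 45, len 8
→ 1: sum 46, len 9
→ 9: sum 55, len 10
→ 2: sum 57, len 11
→ 7: sum 64, len 12
→ 9 (dropped 9): sum 64, len 12
→ 7 (dropped 4): sum 67, len 12
Longest length seen: 12.

12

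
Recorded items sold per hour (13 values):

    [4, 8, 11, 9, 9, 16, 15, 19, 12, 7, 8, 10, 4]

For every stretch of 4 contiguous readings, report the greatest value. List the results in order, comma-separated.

11, 11, 16, 16, 19, 19, 19, 19, 12, 10

4 8 11 9 → max 11
8 11 9 9 → max 11
11 9 9 16 → max 16
9 9 16 15 → max 16
9 16 15 19 → max 19
16 15 19 12 → max 19
15 19 12 7 → max 19
19 12 7 8 → max 19
12 7 8 10 → max 12
7 8 10 4 → max 10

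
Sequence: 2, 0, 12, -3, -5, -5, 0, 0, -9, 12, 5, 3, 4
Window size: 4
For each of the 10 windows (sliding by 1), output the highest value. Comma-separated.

12, 12, 12, 0, 0, 0, 12, 12, 12, 12

(2, 0, 12, -3) → max 12
(0, 12, -3, -5) → max 12
(12, -3, -5, -5) → max 12
(-3, -5, -5, 0) → max 0
(-5, -5, 0, 0) → max 0
(-5, 0, 0, -9) → max 0
(0, 0, -9, 12) → max 12
(0, -9, 12, 5) → max 12
(-9, 12, 5, 3) → max 12
(12, 5, 3, 4) → max 12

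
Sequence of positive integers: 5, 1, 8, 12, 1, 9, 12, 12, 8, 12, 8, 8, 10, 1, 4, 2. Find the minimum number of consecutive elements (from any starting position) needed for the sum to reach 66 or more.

add 5: running sum 5 < 66
add 1: running sum 6 < 66
add 8: running sum 14 < 66
add 12: running sum 26 < 66
add 1: running sum 27 < 66
add 9: running sum 36 < 66
add 12: running sum 48 < 66
add 12: running sum 60 < 66
add 8: shortest ending here [5, 1, 8, 12, 1, 9, 12, 12, 8] sum 68, len 9
add 12: shortest ending here [12, 1, 9, 12, 12, 8, 12] sum 66, len 7
add 8: shortest ending here [12, 1, 9, 12, 12, 8, 12, 8] sum 74, len 8
add 8: shortest ending here [9, 12, 12, 8, 12, 8, 8] sum 69, len 7
add 10: shortest ending here [12, 12, 8, 12, 8, 8, 10] sum 70, len 7
add 1: shortest ending here [12, 12, 8, 12, 8, 8, 10, 1] sum 71, len 8
add 4: shortest ending here [12, 12, 8, 12, 8, 8, 10, 1, 4] sum 75, len 9
add 2: shortest ending here [12, 12, 8, 12, 8, 8, 10, 1, 4, 2] sum 77, len 10
Shortest qualifying length: 7.

7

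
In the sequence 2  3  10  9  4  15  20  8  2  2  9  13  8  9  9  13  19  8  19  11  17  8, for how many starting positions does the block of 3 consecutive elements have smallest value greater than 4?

11

2 3 10 → min 2
3 10 9 → min 3
10 9 4 → min 4
9 4 15 → min 4
4 15 20 → min 4
15 20 8 → min 8  > 4 ✓
20 8 2 → min 2
8 2 2 → min 2
2 2 9 → min 2
2 9 13 → min 2
9 13 8 → min 8  > 4 ✓
13 8 9 → min 8  > 4 ✓
8 9 9 → min 8  > 4 ✓
9 9 13 → min 9  > 4 ✓
9 13 19 → min 9  > 4 ✓
13 19 8 → min 8  > 4 ✓
19 8 19 → min 8  > 4 ✓
8 19 11 → min 8  > 4 ✓
19 11 17 → min 11  > 4 ✓
11 17 8 → min 8  > 4 ✓
11 windows satisfy the condition.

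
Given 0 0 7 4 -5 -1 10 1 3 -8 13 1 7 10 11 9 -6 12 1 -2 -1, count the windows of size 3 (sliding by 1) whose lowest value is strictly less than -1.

[0, 0, 7] → min 0
[0, 7, 4] → min 0
[7, 4, -5] → min -5  < -1 ✓
[4, -5, -1] → min -5  < -1 ✓
[-5, -1, 10] → min -5  < -1 ✓
[-1, 10, 1] → min -1
[10, 1, 3] → min 1
[1, 3, -8] → min -8  < -1 ✓
[3, -8, 13] → min -8  < -1 ✓
[-8, 13, 1] → min -8  < -1 ✓
[13, 1, 7] → min 1
[1, 7, 10] → min 1
[7, 10, 11] → min 7
[10, 11, 9] → min 9
[11, 9, -6] → min -6  < -1 ✓
[9, -6, 12] → min -6  < -1 ✓
[-6, 12, 1] → min -6  < -1 ✓
[12, 1, -2] → min -2  < -1 ✓
[1, -2, -1] → min -2  < -1 ✓
11 windows satisfy the condition.

11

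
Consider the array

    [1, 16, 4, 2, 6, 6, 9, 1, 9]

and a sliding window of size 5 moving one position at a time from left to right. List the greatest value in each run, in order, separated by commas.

16, 16, 9, 9, 9

Sliding a size-5 window across the 9 values:
1 16 4 2 6 → max 16
16 4 2 6 6 → max 16
4 2 6 6 9 → max 9
2 6 6 9 1 → max 9
6 6 9 1 9 → max 9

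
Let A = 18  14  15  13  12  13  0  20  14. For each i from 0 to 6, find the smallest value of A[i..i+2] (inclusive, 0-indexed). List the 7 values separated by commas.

18 14 15 → min 14
14 15 13 → min 13
15 13 12 → min 12
13 12 13 → min 12
12 13 0 → min 0
13 0 20 → min 0
0 20 14 → min 0

14, 13, 12, 12, 0, 0, 0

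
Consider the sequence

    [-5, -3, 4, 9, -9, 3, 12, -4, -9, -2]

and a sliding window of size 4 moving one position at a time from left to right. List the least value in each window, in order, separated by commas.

-5, -9, -9, -9, -9, -9, -9

(-5, -3, 4, 9) → min -5
(-3, 4, 9, -9) → min -9
(4, 9, -9, 3) → min -9
(9, -9, 3, 12) → min -9
(-9, 3, 12, -4) → min -9
(3, 12, -4, -9) → min -9
(12, -4, -9, -2) → min -9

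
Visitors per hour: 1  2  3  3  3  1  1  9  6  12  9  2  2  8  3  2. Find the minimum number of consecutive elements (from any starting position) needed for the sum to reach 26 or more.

add 1: running sum 1 < 26
add 2: running sum 3 < 26
add 3: running sum 6 < 26
add 3: running sum 9 < 26
add 3: running sum 12 < 26
add 1: running sum 13 < 26
add 1: running sum 14 < 26
add 9: running sum 23 < 26
end 8: [3, 3, 3, 1, 1, 9, 6] sum 26, len 7
end 9: [9, 6, 12] sum 27, len 3
end 10: [6, 12, 9] sum 27, len 3
end 11: [6, 12, 9, 2] sum 29, len 4
end 12: [6, 12, 9, 2, 2] sum 31, len 5
end 13: [12, 9, 2, 2, 8] sum 33, len 5
end 14: [12, 9, 2, 2, 8, 3] sum 36, len 6
end 15: [9, 2, 2, 8, 3, 2] sum 26, len 6
Shortest qualifying length: 3.

3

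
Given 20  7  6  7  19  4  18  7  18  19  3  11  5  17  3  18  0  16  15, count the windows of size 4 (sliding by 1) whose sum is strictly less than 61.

15

(20, 7, 6, 7) → sum 40  < 61 ✓
(7, 6, 7, 19) → sum 39  < 61 ✓
(6, 7, 19, 4) → sum 36  < 61 ✓
(7, 19, 4, 18) → sum 48  < 61 ✓
(19, 4, 18, 7) → sum 48  < 61 ✓
(4, 18, 7, 18) → sum 47  < 61 ✓
(18, 7, 18, 19) → sum 62
(7, 18, 19, 3) → sum 47  < 61 ✓
(18, 19, 3, 11) → sum 51  < 61 ✓
(19, 3, 11, 5) → sum 38  < 61 ✓
(3, 11, 5, 17) → sum 36  < 61 ✓
(11, 5, 17, 3) → sum 36  < 61 ✓
(5, 17, 3, 18) → sum 43  < 61 ✓
(17, 3, 18, 0) → sum 38  < 61 ✓
(3, 18, 0, 16) → sum 37  < 61 ✓
(18, 0, 16, 15) → sum 49  < 61 ✓
15 windows satisfy the condition.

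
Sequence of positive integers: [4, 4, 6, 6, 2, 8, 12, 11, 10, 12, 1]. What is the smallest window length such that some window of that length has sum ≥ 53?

5

add 4: running sum 4 < 53
add 4: running sum 8 < 53
add 6: running sum 14 < 53
add 6: running sum 20 < 53
add 2: running sum 22 < 53
add 8: running sum 30 < 53
add 12: running sum 42 < 53
end 7: [4, 4, 6, 6, 2, 8, 12, 11] sum 53, len 8
end 8: [6, 6, 2, 8, 12, 11, 10] sum 55, len 7
end 9: [8, 12, 11, 10, 12] sum 53, len 5
end 10: [8, 12, 11, 10, 12, 1] sum 54, len 6
Shortest qualifying length: 5.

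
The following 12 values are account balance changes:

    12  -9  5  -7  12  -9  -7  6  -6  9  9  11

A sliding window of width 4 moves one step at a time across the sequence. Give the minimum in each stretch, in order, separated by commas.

12 -9 5 -7 → min -9
-9 5 -7 12 → min -9
5 -7 12 -9 → min -9
-7 12 -9 -7 → min -9
12 -9 -7 6 → min -9
-9 -7 6 -6 → min -9
-7 6 -6 9 → min -7
6 -6 9 9 → min -6
-6 9 9 11 → min -6

-9, -9, -9, -9, -9, -9, -7, -6, -6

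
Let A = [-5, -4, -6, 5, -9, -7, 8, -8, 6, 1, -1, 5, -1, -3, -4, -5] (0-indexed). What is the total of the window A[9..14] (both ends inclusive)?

-3

Elements at indices 9..14: 1, -1, 5, -1, -3, -4
sum(1, -1, 5, -1, -3, -4) = -3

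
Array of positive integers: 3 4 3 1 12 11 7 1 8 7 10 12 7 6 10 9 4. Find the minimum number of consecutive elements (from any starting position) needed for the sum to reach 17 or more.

2

add 3: running sum 3 < 17
add 4: running sum 7 < 17
add 3: running sum 10 < 17
add 1: running sum 11 < 17
add 12: shortest ending here [4, 3, 1, 12] sum 20, len 4
add 11: shortest ending here [12, 11] sum 23, len 2
add 7: shortest ending here [11, 7] sum 18, len 2
add 1: shortest ending here [11, 7, 1] sum 19, len 3
add 8: shortest ending here [11, 7, 1, 8] sum 27, len 4
add 7: shortest ending here [7, 1, 8, 7] sum 23, len 4
add 10: shortest ending here [7, 10] sum 17, len 2
add 12: shortest ending here [10, 12] sum 22, len 2
add 7: shortest ending here [12, 7] sum 19, len 2
add 6: shortest ending here [12, 7, 6] sum 25, len 3
add 10: shortest ending here [7, 6, 10] sum 23, len 3
add 9: shortest ending here [10, 9] sum 19, len 2
add 4: shortest ending here [10, 9, 4] sum 23, len 3
Shortest qualifying length: 2.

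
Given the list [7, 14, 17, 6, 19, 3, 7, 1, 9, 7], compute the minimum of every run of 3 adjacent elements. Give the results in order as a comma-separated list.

Sliding a size-3 window across the 10 values:
7 14 17 → min 7
14 17 6 → min 6
17 6 19 → min 6
6 19 3 → min 3
19 3 7 → min 3
3 7 1 → min 1
7 1 9 → min 1
1 9 7 → min 1

7, 6, 6, 3, 3, 1, 1, 1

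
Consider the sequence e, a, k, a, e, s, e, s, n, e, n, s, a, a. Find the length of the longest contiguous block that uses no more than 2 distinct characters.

4

add e: window [e] (1 distinct), len 1
add a: window [e, a] (2 distinct), len 2
add k: window [a, k] (2 distinct), len 2
add a: window [a, k, a] (2 distinct), len 3
add e: window [a, e] (2 distinct), len 2
add s: window [e, s] (2 distinct), len 2
add e: window [e, s, e] (2 distinct), len 3
add s: window [e, s, e, s] (2 distinct), len 4
add n: window [s, n] (2 distinct), len 2
add e: window [n, e] (2 distinct), len 2
add n: window [n, e, n] (2 distinct), len 3
add s: window [n, s] (2 distinct), len 2
add a: window [s, a] (2 distinct), len 2
add a: window [s, a, a] (2 distinct), len 3
Longest length with ≤2 distinct: 4.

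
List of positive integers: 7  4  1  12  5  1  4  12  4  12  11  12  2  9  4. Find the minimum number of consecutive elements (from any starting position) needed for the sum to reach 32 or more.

add 7: running sum 7 < 32
add 4: running sum 11 < 32
add 1: running sum 12 < 32
add 12: running sum 24 < 32
add 5: running sum 29 < 32
add 1: running sum 30 < 32
end 6: [7, 4, 1, 12, 5, 1, 4] sum 34, len 7
end 7: [12, 5, 1, 4, 12] sum 34, len 5
end 8: [12, 5, 1, 4, 12, 4] sum 38, len 6
end 9: [4, 12, 4, 12] sum 32, len 4
end 10: [12, 4, 12, 11] sum 39, len 4
end 11: [12, 11, 12] sum 35, len 3
end 12: [12, 11, 12, 2] sum 37, len 4
end 13: [11, 12, 2, 9] sum 34, len 4
end 14: [11, 12, 2, 9, 4] sum 38, len 5
Shortest qualifying length: 3.

3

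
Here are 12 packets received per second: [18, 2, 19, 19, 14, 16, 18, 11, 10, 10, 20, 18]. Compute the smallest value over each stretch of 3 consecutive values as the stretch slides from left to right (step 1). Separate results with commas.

2, 2, 14, 14, 14, 11, 10, 10, 10, 10

[18, 2, 19] → min 2
[2, 19, 19] → min 2
[19, 19, 14] → min 14
[19, 14, 16] → min 14
[14, 16, 18] → min 14
[16, 18, 11] → min 11
[18, 11, 10] → min 10
[11, 10, 10] → min 10
[10, 10, 20] → min 10
[10, 20, 18] → min 10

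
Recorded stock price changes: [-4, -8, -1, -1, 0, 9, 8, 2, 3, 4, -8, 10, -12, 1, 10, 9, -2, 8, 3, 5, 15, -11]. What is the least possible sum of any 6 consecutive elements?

-5

Window sums for each of the 17 positions:
-4 -8 -1 -1 0 9 → sum -5
-8 -1 -1 0 9 8 → sum 7
-1 -1 0 9 8 2 → sum 17
-1 0 9 8 2 3 → sum 21
0 9 8 2 3 4 → sum 26
9 8 2 3 4 -8 → sum 18
8 2 3 4 -8 10 → sum 19
2 3 4 -8 10 -12 → sum -1
3 4 -8 10 -12 1 → sum -2
4 -8 10 -12 1 10 → sum 5
-8 10 -12 1 10 9 → sum 10
10 -12 1 10 9 -2 → sum 16
-12 1 10 9 -2 8 → sum 14
1 10 9 -2 8 3 → sum 29
10 9 -2 8 3 5 → sum 33
9 -2 8 3 5 15 → sum 38
-2 8 3 5 15 -11 → sum 18
Least of these is -5.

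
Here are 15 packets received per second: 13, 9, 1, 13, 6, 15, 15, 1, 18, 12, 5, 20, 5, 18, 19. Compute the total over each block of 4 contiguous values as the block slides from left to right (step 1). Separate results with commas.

Sliding a size-4 window across the 15 values:
[13, 9, 1, 13] → sum 36
[9, 1, 13, 6] → sum 29
[1, 13, 6, 15] → sum 35
[13, 6, 15, 15] → sum 49
[6, 15, 15, 1] → sum 37
[15, 15, 1, 18] → sum 49
[15, 1, 18, 12] → sum 46
[1, 18, 12, 5] → sum 36
[18, 12, 5, 20] → sum 55
[12, 5, 20, 5] → sum 42
[5, 20, 5, 18] → sum 48
[20, 5, 18, 19] → sum 62

36, 29, 35, 49, 37, 49, 46, 36, 55, 42, 48, 62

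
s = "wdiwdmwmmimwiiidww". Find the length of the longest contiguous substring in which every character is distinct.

add w: [w] len 1
add d: [w, d] len 2
add i: [w, d, i] len 3
add w (repeat w, move left end past it): [d, i, w] len 3
add d (repeat d, move left end past it): [i, w, d] len 3
add m: [i, w, d, m] len 4
add w (repeat w, move left end past it): [d, m, w] len 3
add m (repeat m, move left end past it): [w, m] len 2
add m (repeat m, move left end past it): [m] len 1
add i: [m, i] len 2
add m (repeat m, move left end past it): [i, m] len 2
add w: [i, m, w] len 3
add i (repeat i, move left end past it): [m, w, i] len 3
add i (repeat i, move left end past it): [i] len 1
add i (repeat i, move left end past it): [i] len 1
add d: [i, d] len 2
add w: [i, d, w] len 3
add w (repeat w, move left end past it): [w] len 1
Longest all-distinct length: 4.

4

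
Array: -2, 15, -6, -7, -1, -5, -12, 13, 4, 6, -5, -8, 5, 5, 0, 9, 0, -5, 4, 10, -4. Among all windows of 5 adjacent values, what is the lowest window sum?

-31

Each size-5 window and its sum:
(-2, 15, -6, -7, -1) → sum -1
(15, -6, -7, -1, -5) → sum -4
(-6, -7, -1, -5, -12) → sum -31
(-7, -1, -5, -12, 13) → sum -12
(-1, -5, -12, 13, 4) → sum -1
(-5, -12, 13, 4, 6) → sum 6
(-12, 13, 4, 6, -5) → sum 6
(13, 4, 6, -5, -8) → sum 10
(4, 6, -5, -8, 5) → sum 2
(6, -5, -8, 5, 5) → sum 3
(-5, -8, 5, 5, 0) → sum -3
(-8, 5, 5, 0, 9) → sum 11
(5, 5, 0, 9, 0) → sum 19
(5, 0, 9, 0, -5) → sum 9
(0, 9, 0, -5, 4) → sum 8
(9, 0, -5, 4, 10) → sum 18
(0, -5, 4, 10, -4) → sum 5
Lowest of these is -31.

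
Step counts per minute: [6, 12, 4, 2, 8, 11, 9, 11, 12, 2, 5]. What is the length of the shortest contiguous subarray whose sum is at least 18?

2

Extend right; whenever the sum reaches 18, record the length and shrink from the left:
add 6: running sum 6 < 18
add 12: shortest ending here [6, 12] sum 18, len 2
add 4: shortest ending here [6, 12, 4] sum 22, len 3
add 2: shortest ending here [12, 4, 2] sum 18, len 3
add 8: shortest ending here [12, 4, 2, 8] sum 26, len 4
add 11: shortest ending here [8, 11] sum 19, len 2
add 9: shortest ending here [11, 9] sum 20, len 2
add 11: shortest ending here [9, 11] sum 20, len 2
add 12: shortest ending here [11, 12] sum 23, len 2
add 2: shortest ending here [11, 12, 2] sum 25, len 3
add 5: shortest ending here [12, 2, 5] sum 19, len 3
Shortest qualifying length: 2.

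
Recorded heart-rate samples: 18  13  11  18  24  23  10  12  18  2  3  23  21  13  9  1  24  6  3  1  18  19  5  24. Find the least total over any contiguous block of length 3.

[18, 13, 11] → sum 42
[13, 11, 18] → sum 42
[11, 18, 24] → sum 53
[18, 24, 23] → sum 65
[24, 23, 10] → sum 57
[23, 10, 12] → sum 45
[10, 12, 18] → sum 40
[12, 18, 2] → sum 32
[18, 2, 3] → sum 23
[2, 3, 23] → sum 28
[3, 23, 21] → sum 47
[23, 21, 13] → sum 57
[21, 13, 9] → sum 43
[13, 9, 1] → sum 23
[9, 1, 24] → sum 34
[1, 24, 6] → sum 31
[24, 6, 3] → sum 33
[6, 3, 1] → sum 10
[3, 1, 18] → sum 22
[1, 18, 19] → sum 38
[18, 19, 5] → sum 42
[19, 5, 24] → sum 48
Least of these is 10.

10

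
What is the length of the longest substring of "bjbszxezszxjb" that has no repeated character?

[b] len 1
[b, j] len 2
[j, b] len 2
[j, b, s] len 3
[j, b, s, z] len 4
[j, b, s, z, x] len 5
[j, b, s, z, x, e] len 6
[x, e, z] len 3
[x, e, z, s] len 4
[s, z] len 2
[s, z, x] len 3
[s, z, x, j] len 4
[s, z, x, j, b] len 5
Longest all-distinct length: 6.

6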